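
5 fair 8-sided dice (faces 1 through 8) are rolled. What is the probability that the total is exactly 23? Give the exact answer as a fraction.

There are 8^5 = 32768 equally likely outcomes.
The number of ordered 5-tuples from {1,…,8} summing to 23 is 2460.
P(sum = 23) = 2460/32768 = 615/8192.

615/8192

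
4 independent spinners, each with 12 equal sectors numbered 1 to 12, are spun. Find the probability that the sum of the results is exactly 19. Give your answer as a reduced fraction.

There are 12^4 = 20736 equally likely outcomes.
The number of ordered 4-tuples from {1,…,12} summing to 19 is 736.
P(sum = 19) = 736/20736 = 23/648.

23/648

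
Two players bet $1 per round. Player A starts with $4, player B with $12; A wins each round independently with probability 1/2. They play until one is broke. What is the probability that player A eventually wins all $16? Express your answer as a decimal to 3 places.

With a fair step, P(i) = ½P(i−1) + ½P(i+1) with P(0)=0, P(16)=1 has the linear solution P(i) = i/16.
P(4) = 4/16 = 1/4 ≈ 0.250.

0.250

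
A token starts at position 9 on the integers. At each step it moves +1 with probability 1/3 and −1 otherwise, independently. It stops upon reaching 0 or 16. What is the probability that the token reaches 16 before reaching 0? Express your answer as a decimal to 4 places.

Let r = q/p = (2/3)/(1/3) = 2. The recurrence P(i) = p·P(i+1) + q·P(i−1) with P(0)=0, P(16)=1 gives P(i) = (1 − r^i)/(1 − r^16).
P(9) = (1 − (2)^9) / (1 − (2)^16) = 511/65535 ≈ 0.0078.

0.0078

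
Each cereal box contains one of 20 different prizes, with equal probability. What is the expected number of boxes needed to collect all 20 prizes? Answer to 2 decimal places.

71.95

After i distinct types are collected, each trial gives a new one with probability (20−i)/20, so the expected wait for the next new type is 20/(20−i).
E = 20/20 + 20/19 + 20/18 + 20/17 + 20/16 + 20/15 + 20/14 + 20/13 + 20/12 + 20/11 + 20/10 + 20/9 + 20/8 + 20/7 + 20/6 + 20/5 + 20/4 + 20/3 + 20/2 + 20/1 = 279175675/3879876 ≈ 71.95.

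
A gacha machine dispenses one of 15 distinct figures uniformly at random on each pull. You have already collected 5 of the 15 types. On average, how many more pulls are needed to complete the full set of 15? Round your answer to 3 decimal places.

Starting from 5 distinct types, each trial gives a new one with probability (15−i)/15 when i types are held, so the wait for the next new type is 15/(15−i).
E = 15/10 + 15/9 + 15/8 + 15/7 + 15/6 + 15/5 + 15/4 + 15/3 + 15/2 + 15/1 = 7381/168 ≈ 43.935.

43.935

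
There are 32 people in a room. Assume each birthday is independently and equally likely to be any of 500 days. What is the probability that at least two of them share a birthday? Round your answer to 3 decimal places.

0.637

It's easier to compute the probability that all 32 are distinct.
P(all distinct) = 500/500 · 499/500 · ··· · 469/500 ≈ 0.363.
So the probability of at least one match is 1 − 0.363 = 0.637.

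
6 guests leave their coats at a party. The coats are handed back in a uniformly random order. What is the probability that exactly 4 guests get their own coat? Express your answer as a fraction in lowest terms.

1/48

Choose which 4 of the 6 are fixed: C(6,4) = 15 ways.
The remaining 2 must have no fixed point: D(2) = 1.
P = 15·1/720 = 1/48.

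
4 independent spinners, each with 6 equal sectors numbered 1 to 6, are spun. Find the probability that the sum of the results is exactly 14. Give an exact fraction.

73/648

There are 6^4 = 1296 equally likely outcomes.
The number of ordered 4-tuples from {1,…,6} summing to 14 is 146.
P(sum = 14) = 146/1296 = 73/648.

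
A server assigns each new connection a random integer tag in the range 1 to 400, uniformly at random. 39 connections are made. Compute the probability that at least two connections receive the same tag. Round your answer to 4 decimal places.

It's easier to compute the probability that all 39 are distinct.
P(all distinct) = 400/400 · 399/400 · ··· · 362/400 ≈ 0.1473.
So the probability of at least one match is 1 − 0.1473 = 0.8527.

0.8527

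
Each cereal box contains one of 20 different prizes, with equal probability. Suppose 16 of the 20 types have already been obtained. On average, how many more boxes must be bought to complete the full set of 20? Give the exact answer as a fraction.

125/3

Starting from 16 distinct types, each trial gives a new one with probability (20−i)/20 when i types are held, so the wait for the next new type is 20/(20−i).
E = 20/4 + 20/3 + 20/2 + 20/1 = 125/3.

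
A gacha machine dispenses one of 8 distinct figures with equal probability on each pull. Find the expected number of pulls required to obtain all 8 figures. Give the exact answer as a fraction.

After i distinct types are collected, each trial gives a new one with probability (8−i)/8, so the expected wait for the next new type is 8/(8−i).
E = 8/8 + 8/7 + 8/6 + 8/5 + 8/4 + 8/3 + 8/2 + 8/1 = 761/35.

761/35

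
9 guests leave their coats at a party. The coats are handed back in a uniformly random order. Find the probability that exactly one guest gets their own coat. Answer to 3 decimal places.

Choose which one is fixed: C(9,1) = 9 ways.
The remaining 8 must have no fixed point: D(8) = 14833.
P = 9·14833/362880 = 2119/5760 ≈ 0.368.

0.368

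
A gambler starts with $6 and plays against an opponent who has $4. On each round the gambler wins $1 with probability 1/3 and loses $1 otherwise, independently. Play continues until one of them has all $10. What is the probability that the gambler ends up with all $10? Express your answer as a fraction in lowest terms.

Let r = q/p = (2/3)/(1/3) = 2. The recurrence P(i) = p·P(i+1) + q·P(i−1) with P(0)=0, P(10)=1 gives P(i) = (1 − r^i)/(1 − r^10).
P(6) = (1 − (2)^6) / (1 − (2)^10) = 21/341.

21/341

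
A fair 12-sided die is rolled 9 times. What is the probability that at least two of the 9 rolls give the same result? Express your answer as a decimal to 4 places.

P(all 9 different) = 12/12 · 11/12 · ··· · 4/12 ≈ 0.0155.
P(at least two equal) = 1 − 0.0155 = 0.9845.

0.9845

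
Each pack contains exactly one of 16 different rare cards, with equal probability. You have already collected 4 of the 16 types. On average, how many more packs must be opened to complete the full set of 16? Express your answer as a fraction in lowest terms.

Starting from 4 distinct types, each trial gives a new one with probability (16−i)/16 when i types are held, so the wait for the next new type is 16/(16−i).
E = 16/12 + 16/11 + 16/10 + 16/9 + 16/8 + 16/7 + 16/6 + 16/5 + 16/4 + 16/3 + 16/2 + 16/1 = 172042/3465.

172042/3465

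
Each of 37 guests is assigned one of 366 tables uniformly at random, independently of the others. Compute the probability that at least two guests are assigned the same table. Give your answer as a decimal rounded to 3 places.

0.848

It's easier to compute the probability that all 37 are distinct.
P(all distinct) = 366/366 · 365/366 · ··· · 330/366 ≈ 0.152.
So the probability of at least one match is 1 − 0.152 = 0.848.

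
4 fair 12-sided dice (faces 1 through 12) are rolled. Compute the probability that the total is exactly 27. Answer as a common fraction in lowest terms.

There are 12^4 = 20736 equally likely outcomes.
The number of ordered 4-tuples from {1,…,12} summing to 27 is 1144.
P(sum = 27) = 1144/20736 = 143/2592.

143/2592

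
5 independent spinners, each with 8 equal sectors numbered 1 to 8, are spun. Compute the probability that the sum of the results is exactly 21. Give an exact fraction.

595/8192

There are 8^5 = 32768 equally likely outcomes.
The number of ordered 5-tuples from {1,…,8} summing to 21 is 2380.
P(sum = 21) = 2380/32768 = 595/8192.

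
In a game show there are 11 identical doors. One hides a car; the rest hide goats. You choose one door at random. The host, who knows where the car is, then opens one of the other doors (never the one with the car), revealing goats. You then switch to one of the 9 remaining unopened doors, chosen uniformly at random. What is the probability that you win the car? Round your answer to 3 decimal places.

Your original door holds the car with probability 1/11, so the other 10 collectively hold it with probability 10/11.
The host can always find an empty door to open, so this doesn't change that 10/11; it is now spread over the 9 remaining unopened doors.
P(win by switching) = (10/11) · (1/9) = 10/99 ≈ 0.101.

0.101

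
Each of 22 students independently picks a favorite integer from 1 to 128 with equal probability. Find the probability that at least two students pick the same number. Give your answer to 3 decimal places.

0.853

It's easier to compute the probability that all 22 are distinct.
P(all distinct) = 128/128 · 127/128 · ··· · 107/128 ≈ 0.147.
So the probability of at least one match is 1 − 0.147 = 0.853.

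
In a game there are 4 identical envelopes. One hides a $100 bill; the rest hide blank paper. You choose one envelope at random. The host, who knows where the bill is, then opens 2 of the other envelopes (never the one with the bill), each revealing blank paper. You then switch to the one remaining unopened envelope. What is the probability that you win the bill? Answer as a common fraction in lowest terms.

Your original envelope holds the bill with probability 1/4, so the other 3 collectively hold it with probability 3/4.
The host can always find 2 empty envelopes to open, so the reveals don't change that 3/4; it is now spread over the 1 remaining unopened envelope.
P(win by switching) = (3/4) · (1/1) = 3/4.

3/4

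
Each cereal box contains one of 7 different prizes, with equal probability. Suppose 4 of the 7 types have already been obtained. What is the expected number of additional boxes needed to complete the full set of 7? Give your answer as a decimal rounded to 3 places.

12.833

Starting from 4 distinct types, each trial gives a new one with probability (7−i)/7 when i types are held, so the wait for the next new type is 7/(7−i).
E = 7/3 + 7/2 + 7/1 = 77/6 ≈ 12.833.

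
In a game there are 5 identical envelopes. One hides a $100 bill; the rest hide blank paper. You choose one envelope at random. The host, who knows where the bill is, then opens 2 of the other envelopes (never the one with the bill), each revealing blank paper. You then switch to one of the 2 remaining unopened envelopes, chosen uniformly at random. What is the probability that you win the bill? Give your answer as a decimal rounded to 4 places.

0.4000

Your original envelope holds the bill with probability 1/5, so the other 4 collectively hold it with probability 4/5.
The host can always find 2 empty envelopes to open, so the reveals don't change that 4/5; it is now spread over the 2 remaining unopened envelopes.
P(win by switching) = (4/5) · (1/2) = 2/5 ≈ 0.4000.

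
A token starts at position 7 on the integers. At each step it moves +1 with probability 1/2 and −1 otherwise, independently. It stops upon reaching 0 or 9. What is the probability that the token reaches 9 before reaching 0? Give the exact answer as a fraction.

With a fair step, P(i) = ½P(i−1) + ½P(i+1) with P(0)=0, P(9)=1 has the linear solution P(i) = i/9.
P(7) = 7/9.

7/9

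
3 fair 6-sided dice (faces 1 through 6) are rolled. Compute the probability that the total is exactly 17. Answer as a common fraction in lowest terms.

1/72

There are 6^3 = 216 equally likely outcomes.
The number of ordered 3-tuples from {1,…,6} summing to 17 is 3.
P(sum = 17) = 3/216 = 1/72.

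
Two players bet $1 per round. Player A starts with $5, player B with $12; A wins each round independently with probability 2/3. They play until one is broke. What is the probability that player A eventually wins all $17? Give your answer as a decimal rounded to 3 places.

0.969

Let r = q/p = (1/3)/(2/3) = 1/2. The recurrence P(i) = p·P(i+1) + q·P(i−1) with P(0)=0, P(17)=1 gives P(i) = (1 − r^i)/(1 − r^17).
P(5) = (1 − (1/2)^5) / (1 − (1/2)^17) = 126976/131071 ≈ 0.969.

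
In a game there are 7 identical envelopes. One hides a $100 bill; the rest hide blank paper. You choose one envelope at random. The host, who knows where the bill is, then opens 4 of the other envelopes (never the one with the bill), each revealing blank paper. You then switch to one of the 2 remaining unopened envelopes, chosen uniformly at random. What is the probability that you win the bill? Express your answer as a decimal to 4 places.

0.4286

Your original envelope holds the bill with probability 1/7, so the other 6 collectively hold it with probability 6/7.
The host can always find 4 empty envelopes to open, so the reveals don't change that 6/7; it is now spread over the 2 remaining unopened envelopes.
P(win by switching) = (6/7) · (1/2) = 3/7 ≈ 0.4286.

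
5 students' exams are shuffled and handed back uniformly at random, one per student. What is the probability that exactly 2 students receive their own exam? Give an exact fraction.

1/6

Choose which 2 of the 5 are fixed: C(5,2) = 10 ways.
The remaining 3 must have no fixed point: D(3) = 2.
P = 10·2/120 = 1/6.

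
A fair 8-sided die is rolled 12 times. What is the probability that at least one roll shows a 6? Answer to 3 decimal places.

0.799

P(no roll shows a 6) = (7/8)^12 ≈ 0.201.
P(at least one) = 1 − 0.201 = 0.799.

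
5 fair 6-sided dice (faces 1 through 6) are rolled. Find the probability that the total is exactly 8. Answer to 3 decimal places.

0.005

There are 6^5 = 7776 equally likely outcomes.
The number of ordered 5-tuples from {1,…,6} summing to 8 is 35.
P(sum = 8) = 35/7776 ≈ 0.005.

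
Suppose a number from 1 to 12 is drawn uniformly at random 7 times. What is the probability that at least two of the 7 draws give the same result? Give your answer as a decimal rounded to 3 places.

P(all 7 different) = 12/12 · 11/12 · ··· · 6/12 ≈ 0.111.
P(at least two equal) = 1 − 0.111 = 0.889.

0.889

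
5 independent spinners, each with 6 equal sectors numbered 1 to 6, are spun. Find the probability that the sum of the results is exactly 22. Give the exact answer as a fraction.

There are 6^5 = 7776 equally likely outcomes.
The number of ordered 5-tuples from {1,…,6} summing to 22 is 420.
P(sum = 22) = 420/7776 = 35/648.

35/648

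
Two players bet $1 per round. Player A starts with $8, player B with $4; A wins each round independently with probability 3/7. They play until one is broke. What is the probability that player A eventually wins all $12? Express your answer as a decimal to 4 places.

Let r = q/p = (4/7)/(3/7) = 4/3. The recurrence P(i) = p·P(i+1) + q·P(i−1) with P(0)=0, P(12)=1 gives P(i) = (1 − r^i)/(1 − r^12).
P(8) = (1 − (4/3)^8) / (1 − (4/3)^12) = 27297/92833 ≈ 0.2940.

0.2940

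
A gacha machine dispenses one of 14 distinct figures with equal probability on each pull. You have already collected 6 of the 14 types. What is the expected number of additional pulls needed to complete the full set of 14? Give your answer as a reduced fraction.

761/20

Starting from 6 distinct types, each trial gives a new one with probability (14−i)/14 when i types are held, so the wait for the next new type is 14/(14−i).
E = 14/8 + 14/7 + 14/6 + 14/5 + 14/4 + 14/3 + 14/2 + 14/1 = 761/20.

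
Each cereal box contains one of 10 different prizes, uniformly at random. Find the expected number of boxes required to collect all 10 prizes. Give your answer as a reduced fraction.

7381/252

After i distinct types are collected, each trial gives a new one with probability (10−i)/10, so the expected wait for the next new type is 10/(10−i).
E = 10/10 + 10/9 + 10/8 + 10/7 + 10/6 + 10/5 + 10/4 + 10/3 + 10/2 + 10/1 = 7381/252.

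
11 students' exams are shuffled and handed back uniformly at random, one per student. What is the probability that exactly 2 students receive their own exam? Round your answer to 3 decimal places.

0.184

Choose which 2 of the 11 are fixed: C(11,2) = 55 ways.
The remaining 9 must have no fixed point: D(9) = 133496.
P = 55·133496/39916800 = 16687/90720 ≈ 0.184.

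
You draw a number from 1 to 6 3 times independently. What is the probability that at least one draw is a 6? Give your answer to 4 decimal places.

0.4213

P(no draw is a 6) = (5/6)^3 ≈ 0.5787.
P(at least one) = 1 − 0.5787 = 0.4213.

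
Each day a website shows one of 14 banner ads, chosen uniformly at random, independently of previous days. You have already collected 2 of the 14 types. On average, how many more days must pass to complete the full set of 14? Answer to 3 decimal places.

43.445

Starting from 2 distinct types, each trial gives a new one with probability (14−i)/14 when i types are held, so the wait for the next new type is 14/(14−i).
E = 14/12 + 14/11 + 14/10 + 14/9 + 14/8 + 14/7 + 14/6 + 14/5 + 14/4 + 14/3 + 14/2 + 14/1 = 86021/1980 ≈ 43.445.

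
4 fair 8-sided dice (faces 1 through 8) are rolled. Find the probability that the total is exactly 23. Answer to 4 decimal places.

0.0498

There are 8^4 = 4096 equally likely outcomes.
The number of ordered 4-tuples from {1,…,8} summing to 23 is 204.
P(sum = 23) = 204/4096 = 51/1024 ≈ 0.0498.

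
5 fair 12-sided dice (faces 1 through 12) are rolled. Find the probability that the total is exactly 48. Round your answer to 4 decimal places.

There are 12^5 = 248832 equally likely outcomes.
The number of ordered 5-tuples from {1,…,12} summing to 48 is 1815.
P(sum = 48) = 1815/248832 = 605/82944 ≈ 0.0073.

0.0073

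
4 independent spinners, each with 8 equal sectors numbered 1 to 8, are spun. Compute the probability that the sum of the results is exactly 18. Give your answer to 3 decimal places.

There are 8^4 = 4096 equally likely outcomes.
The number of ordered 4-tuples from {1,…,8} summing to 18 is 344.
P(sum = 18) = 344/4096 = 43/512 ≈ 0.084.

0.084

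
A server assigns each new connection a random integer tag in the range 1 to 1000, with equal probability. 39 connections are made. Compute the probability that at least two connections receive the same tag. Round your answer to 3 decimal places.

0.528

It's easier to compute the probability that all 39 are distinct.
P(all distinct) = 1000/1000 · 999/1000 · ··· · 962/1000 ≈ 0.472.
So the probability of at least one match is 1 − 0.472 = 0.528.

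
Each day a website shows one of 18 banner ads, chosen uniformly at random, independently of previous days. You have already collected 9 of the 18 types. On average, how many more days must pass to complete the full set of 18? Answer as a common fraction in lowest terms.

Starting from 9 distinct types, each trial gives a new one with probability (18−i)/18 when i types are held, so the wait for the next new type is 18/(18−i).
E = 18/9 + 18/8 + 18/7 + 18/6 + 18/5 + 18/4 + 18/3 + 18/2 + 18/1 = 7129/140.

7129/140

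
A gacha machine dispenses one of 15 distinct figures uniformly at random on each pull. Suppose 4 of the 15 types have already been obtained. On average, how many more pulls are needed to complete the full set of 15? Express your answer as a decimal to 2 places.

Starting from 4 distinct types, each trial gives a new one with probability (15−i)/15 when i types are held, so the wait for the next new type is 15/(15−i).
E = 15/11 + 15/10 + 15/9 + 15/8 + 15/7 + 15/6 + 15/5 + 15/4 + 15/3 + 15/2 + 15/1 = 83711/1848 ≈ 45.30.

45.30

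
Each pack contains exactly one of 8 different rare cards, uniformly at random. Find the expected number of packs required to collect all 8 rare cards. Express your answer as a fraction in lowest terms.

761/35

After i distinct types are collected, each trial gives a new one with probability (8−i)/8, so the expected wait for the next new type is 8/(8−i).
E = 8/8 + 8/7 + 8/6 + 8/5 + 8/4 + 8/3 + 8/2 + 8/1 = 761/35.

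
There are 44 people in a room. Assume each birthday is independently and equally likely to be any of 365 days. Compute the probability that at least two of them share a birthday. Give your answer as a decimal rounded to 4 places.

It's easier to compute the probability that all 44 are distinct.
P(all distinct) = 365/365 · 364/365 · ··· · 322/365 ≈ 0.0671.
So the probability of at least one match is 1 − 0.0671 = 0.9329.

0.9329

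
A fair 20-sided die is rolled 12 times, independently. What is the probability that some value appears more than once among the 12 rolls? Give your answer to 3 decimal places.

0.985

P(all 12 different) = 20/20 · 19/20 · ··· · 9/20 ≈ 0.015.
P(at least two equal) = 1 − 0.015 = 0.985.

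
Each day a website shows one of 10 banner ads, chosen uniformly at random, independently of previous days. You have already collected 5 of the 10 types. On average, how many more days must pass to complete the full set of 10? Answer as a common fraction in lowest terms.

137/6

Starting from 5 distinct types, each trial gives a new one with probability (10−i)/10 when i types are held, so the wait for the next new type is 10/(10−i).
E = 10/5 + 10/4 + 10/3 + 10/2 + 10/1 = 137/6.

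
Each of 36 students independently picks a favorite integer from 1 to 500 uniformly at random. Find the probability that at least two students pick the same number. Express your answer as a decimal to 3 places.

It's easier to compute the probability that all 36 are distinct.
P(all distinct) = 500/500 · 499/500 · ··· · 465/500 ≈ 0.275.
So the probability of at least one match is 1 − 0.275 = 0.725.

0.725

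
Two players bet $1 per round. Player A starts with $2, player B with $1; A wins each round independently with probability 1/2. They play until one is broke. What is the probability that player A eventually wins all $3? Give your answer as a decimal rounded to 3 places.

With a fair step, P(i) = ½P(i−1) + ½P(i+1) with P(0)=0, P(3)=1 has the linear solution P(i) = i/3.
P(2) = 2/3 ≈ 0.667.

0.667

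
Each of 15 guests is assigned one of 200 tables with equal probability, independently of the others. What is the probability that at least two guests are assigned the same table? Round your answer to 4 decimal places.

0.4162

It's easier to compute the probability that all 15 are distinct.
P(all distinct) = 200/200 · 199/200 · ··· · 186/200 ≈ 0.5838.
So the probability of at least one match is 1 − 0.5838 = 0.4162.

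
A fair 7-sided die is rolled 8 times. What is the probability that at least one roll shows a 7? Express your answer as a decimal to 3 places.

0.709

P(no roll shows a 7) = (6/7)^8 ≈ 0.291.
P(at least one) = 1 − 0.291 = 0.709.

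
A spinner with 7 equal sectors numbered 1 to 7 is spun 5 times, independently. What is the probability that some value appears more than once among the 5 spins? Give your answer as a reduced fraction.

P(all 5 different) = 7/7 · 6/7 · ··· · 3/7 = 360/2401.
P(at least two equal) = 1 − 360/2401 = 2041/2401.

2041/2401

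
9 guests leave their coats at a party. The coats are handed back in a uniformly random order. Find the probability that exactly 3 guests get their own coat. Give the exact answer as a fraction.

53/864

Choose which 3 of the 9 are fixed: C(9,3) = 84 ways.
The remaining 6 must have no fixed point: D(6) = 265.
P = 84·265/362880 = 53/864.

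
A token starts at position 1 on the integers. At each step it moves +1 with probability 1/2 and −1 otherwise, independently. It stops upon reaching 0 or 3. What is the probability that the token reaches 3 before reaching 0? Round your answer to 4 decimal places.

With a fair step, P(i) = ½P(i−1) + ½P(i+1) with P(0)=0, P(3)=1 has the linear solution P(i) = i/3.
P(1) = 1/3 ≈ 0.3333.

0.3333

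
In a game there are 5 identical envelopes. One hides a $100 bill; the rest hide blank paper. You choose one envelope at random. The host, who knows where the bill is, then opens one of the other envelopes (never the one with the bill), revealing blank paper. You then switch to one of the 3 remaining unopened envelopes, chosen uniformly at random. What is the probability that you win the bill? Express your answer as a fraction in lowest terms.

4/15

Your original envelope holds the bill with probability 1/5, so the other 4 collectively hold it with probability 4/5.
The host can always find an empty envelope to open, so this doesn't change that 4/5; it is now spread over the 3 remaining unopened envelopes.
P(win by switching) = (4/5) · (1/3) = 4/15.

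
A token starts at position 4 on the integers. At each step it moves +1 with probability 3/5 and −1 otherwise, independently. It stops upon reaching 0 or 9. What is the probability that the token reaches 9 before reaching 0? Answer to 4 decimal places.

Let r = q/p = (2/5)/(3/5) = 2/3. The recurrence P(i) = p·P(i+1) + q·P(i−1) with P(0)=0, P(9)=1 gives P(i) = (1 − r^i)/(1 − r^9).
P(4) = (1 − (2/3)^4) / (1 − (2/3)^9) = 15795/19171 ≈ 0.8239.

0.8239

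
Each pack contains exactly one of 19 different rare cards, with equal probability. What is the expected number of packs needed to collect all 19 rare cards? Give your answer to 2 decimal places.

67.41

After i distinct types are collected, each trial gives a new one with probability (19−i)/19, so the expected wait for the next new type is 19/(19−i).
E = 19/19 + 19/18 + 19/17 + 19/16 + 19/15 + 19/14 + 19/13 + 19/12 + 19/11 + 19/10 + 19/9 + 19/8 + 19/7 + 19/6 + 19/5 + 19/4 + 19/3 + 19/2 + 19/1 = 275295799/4084080 ≈ 67.41.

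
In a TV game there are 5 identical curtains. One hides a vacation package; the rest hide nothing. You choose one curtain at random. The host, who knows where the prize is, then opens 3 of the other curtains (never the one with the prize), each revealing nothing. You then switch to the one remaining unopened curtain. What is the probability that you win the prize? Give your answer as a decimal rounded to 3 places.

Your original curtain holds the prize with probability 1/5, so the other 4 collectively hold it with probability 4/5.
The host can always find 3 empty curtains to open, so the reveals don't change that 4/5; it is now spread over the 1 remaining unopened curtain.
P(win by switching) = (4/5) · (1/1) = 4/5 ≈ 0.800.

0.800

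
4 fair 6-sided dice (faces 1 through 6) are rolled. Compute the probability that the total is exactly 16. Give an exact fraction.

125/1296

There are 6^4 = 1296 equally likely outcomes.
The number of ordered 4-tuples from {1,…,6} summing to 16 is 125.
P(sum = 16) = 125/1296.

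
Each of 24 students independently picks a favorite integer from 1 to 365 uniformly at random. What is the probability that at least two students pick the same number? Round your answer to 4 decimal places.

0.5383

It's easier to compute the probability that all 24 are distinct.
P(all distinct) = 365/365 · 364/365 · ··· · 342/365 ≈ 0.4617.
So the probability of at least one match is 1 − 0.4617 = 0.5383.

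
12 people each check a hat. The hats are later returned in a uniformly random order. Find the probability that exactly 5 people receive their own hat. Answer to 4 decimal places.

Choose which 5 of the 12 are fixed: C(12,5) = 792 ways.
The remaining 7 must have no fixed point: D(7) = 1854.
P = 792·1854/479001600 = 103/33600 ≈ 0.0031.

0.0031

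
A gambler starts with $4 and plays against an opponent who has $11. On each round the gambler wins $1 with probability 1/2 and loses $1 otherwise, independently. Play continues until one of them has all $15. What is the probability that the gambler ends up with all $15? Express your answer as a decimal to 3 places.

0.267

With a fair step, P(i) = ½P(i−1) + ½P(i+1) with P(0)=0, P(15)=1 has the linear solution P(i) = i/15.
P(4) = 4/15 ≈ 0.267.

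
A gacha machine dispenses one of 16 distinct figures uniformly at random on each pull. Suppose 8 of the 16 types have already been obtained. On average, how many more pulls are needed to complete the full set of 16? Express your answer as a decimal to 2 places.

Starting from 8 distinct types, each trial gives a new one with probability (16−i)/16 when i types are held, so the wait for the next new type is 16/(16−i).
E = 16/8 + 16/7 + 16/6 + 16/5 + 16/4 + 16/3 + 16/2 + 16/1 = 1522/35 ≈ 43.49.

43.49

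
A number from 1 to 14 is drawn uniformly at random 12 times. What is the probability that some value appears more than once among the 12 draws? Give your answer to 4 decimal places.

0.9992

P(all 12 different) = 14/14 · 13/14 · ··· · 3/14 ≈ 0.0008.
P(at least two equal) = 1 − 0.0008 = 0.9992.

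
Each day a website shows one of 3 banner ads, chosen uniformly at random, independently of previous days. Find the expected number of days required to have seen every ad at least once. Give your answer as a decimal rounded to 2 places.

5.50

After i distinct types are collected, each trial gives a new one with probability (3−i)/3, so the expected wait for the next new type is 3/(3−i).
E = 3/3 + 3/2 + 3/1 = 11/2 ≈ 5.50.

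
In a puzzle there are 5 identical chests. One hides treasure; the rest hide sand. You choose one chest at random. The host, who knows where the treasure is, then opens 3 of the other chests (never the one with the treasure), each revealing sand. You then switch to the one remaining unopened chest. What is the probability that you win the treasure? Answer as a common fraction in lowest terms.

Your original chest holds the treasure with probability 1/5, so the other 4 collectively hold it with probability 4/5.
The host can always find 3 empty chests to open, so the reveals don't change that 4/5; it is now spread over the 1 remaining unopened chest.
P(win by switching) = (4/5) · (1/1) = 4/5.

4/5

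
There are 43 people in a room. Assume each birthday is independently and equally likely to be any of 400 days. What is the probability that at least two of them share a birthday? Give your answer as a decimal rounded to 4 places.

0.9039

It's easier to compute the probability that all 43 are distinct.
P(all distinct) = 400/400 · 399/400 · ··· · 358/400 ≈ 0.0961.
So the probability of at least one match is 1 − 0.0961 = 0.9039.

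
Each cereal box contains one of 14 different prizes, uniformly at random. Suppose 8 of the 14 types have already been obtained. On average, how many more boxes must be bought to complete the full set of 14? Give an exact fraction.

Starting from 8 distinct types, each trial gives a new one with probability (14−i)/14 when i types are held, so the wait for the next new type is 14/(14−i).
E = 14/6 + 14/5 + 14/4 + 14/3 + 14/2 + 14/1 = 343/10.

343/10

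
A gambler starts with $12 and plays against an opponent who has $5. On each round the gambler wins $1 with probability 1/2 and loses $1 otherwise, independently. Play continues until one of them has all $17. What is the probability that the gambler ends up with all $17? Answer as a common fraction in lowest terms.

With a fair step, P(i) = ½P(i−1) + ½P(i+1) with P(0)=0, P(17)=1 has the linear solution P(i) = i/17.
P(12) = 12/17.

12/17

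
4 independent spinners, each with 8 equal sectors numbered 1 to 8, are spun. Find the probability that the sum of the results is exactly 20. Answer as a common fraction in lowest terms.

315/4096

There are 8^4 = 4096 equally likely outcomes.
The number of ordered 4-tuples from {1,…,8} summing to 20 is 315.
P(sum = 20) = 315/4096.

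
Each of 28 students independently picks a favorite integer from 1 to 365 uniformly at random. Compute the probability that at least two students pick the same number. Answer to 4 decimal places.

It's easier to compute the probability that all 28 are distinct.
P(all distinct) = 365/365 · 364/365 · ··· · 338/365 ≈ 0.3455.
So the probability of at least one match is 1 − 0.3455 = 0.6545.

0.6545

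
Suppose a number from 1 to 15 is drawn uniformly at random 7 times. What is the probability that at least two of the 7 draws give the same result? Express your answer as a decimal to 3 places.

P(all 7 different) = 15/15 · 14/15 · ··· · 9/15 ≈ 0.190.
P(at least two equal) = 1 − 0.190 = 0.810.

0.810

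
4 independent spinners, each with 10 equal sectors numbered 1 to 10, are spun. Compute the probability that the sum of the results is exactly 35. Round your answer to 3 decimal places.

0.006

There are 10^4 = 10000 equally likely outcomes.
The number of ordered 4-tuples from {1,…,10} summing to 35 is 56.
P(sum = 35) = 56/10000 = 7/1250 ≈ 0.006.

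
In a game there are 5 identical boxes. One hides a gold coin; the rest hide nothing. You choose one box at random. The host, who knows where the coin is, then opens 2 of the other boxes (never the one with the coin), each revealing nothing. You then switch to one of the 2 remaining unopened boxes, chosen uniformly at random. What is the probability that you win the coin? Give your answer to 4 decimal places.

Your original box holds the coin with probability 1/5, so the other 4 collectively hold it with probability 4/5.
The host can always find 2 empty boxes to open, so the reveals don't change that 4/5; it is now spread over the 2 remaining unopened boxes.
P(win by switching) = (4/5) · (1/2) = 2/5 ≈ 0.4000.

0.4000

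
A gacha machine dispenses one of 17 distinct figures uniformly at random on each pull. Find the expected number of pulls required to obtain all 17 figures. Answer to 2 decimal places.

58.47

After i distinct types are collected, each trial gives a new one with probability (17−i)/17, so the expected wait for the next new type is 17/(17−i).
E = 17/17 + 17/16 + 17/15 + 17/14 + 17/13 + 17/12 + 17/11 + 17/10 + 17/9 + 17/8 + 17/7 + 17/6 + 17/5 + 17/4 + 17/3 + 17/2 + 17/1 = 42142223/720720 ≈ 58.47.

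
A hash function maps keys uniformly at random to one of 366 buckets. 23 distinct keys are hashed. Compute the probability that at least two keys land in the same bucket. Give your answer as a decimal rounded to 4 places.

It's easier to compute the probability that all 23 are distinct.
P(all distinct) = 366/366 · 365/366 · ··· · 344/366 ≈ 0.4937.
So the probability of at least one match is 1 − 0.4937 = 0.5063.

0.5063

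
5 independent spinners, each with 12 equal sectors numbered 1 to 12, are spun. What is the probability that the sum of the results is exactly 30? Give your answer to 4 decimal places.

0.0478

There are 12^5 = 248832 equally likely outcomes.
The number of ordered 5-tuples from {1,…,12} summing to 30 is 11901.
P(sum = 30) = 11901/248832 = 3967/82944 ≈ 0.0478.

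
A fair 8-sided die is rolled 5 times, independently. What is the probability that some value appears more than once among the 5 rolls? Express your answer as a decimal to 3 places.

0.795

P(all 5 different) = 8/8 · 7/8 · ··· · 4/8 ≈ 0.205.
P(at least two equal) = 1 − 0.205 = 0.795.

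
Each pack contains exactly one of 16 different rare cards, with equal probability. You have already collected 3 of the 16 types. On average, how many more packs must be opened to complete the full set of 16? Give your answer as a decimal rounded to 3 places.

Starting from 3 distinct types, each trial gives a new one with probability (16−i)/16 when i types are held, so the wait for the next new type is 16/(16−i).
E = 16/13 + 16/12 + 16/11 + 16/10 + 16/9 + 16/8 + 16/7 + 16/6 + 16/5 + 16/4 + 16/3 + 16/2 + 16/1 = 2291986/45045 ≈ 50.882.

50.882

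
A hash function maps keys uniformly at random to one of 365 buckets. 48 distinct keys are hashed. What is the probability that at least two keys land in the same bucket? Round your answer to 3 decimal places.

0.961

It's easier to compute the probability that all 48 are distinct.
P(all distinct) = 365/365 · 364/365 · ··· · 318/365 ≈ 0.039.
So the probability of at least one match is 1 − 0.039 = 0.961.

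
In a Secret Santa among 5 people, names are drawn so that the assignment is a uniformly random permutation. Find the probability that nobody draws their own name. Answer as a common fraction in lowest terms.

This is the derangement probability: permutations of 5 with no fixed point.
D(5) = 5! · (1 − 1/1! + 1/2! − ··· + (−1)^5/5!) = 44.
P = 44/120 = 11/30.

11/30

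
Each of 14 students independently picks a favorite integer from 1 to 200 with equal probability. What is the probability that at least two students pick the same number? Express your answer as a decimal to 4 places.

0.3722

It's easier to compute the probability that all 14 are distinct.
P(all distinct) = 200/200 · 199/200 · ··· · 187/200 ≈ 0.6278.
So the probability of at least one match is 1 − 0.6278 = 0.3722.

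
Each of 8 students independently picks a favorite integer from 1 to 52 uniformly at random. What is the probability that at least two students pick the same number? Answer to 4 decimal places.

0.4324

It's easier to compute the probability that all 8 are distinct.
P(all distinct) = 52/52 · 51/52 · ··· · 45/52 ≈ 0.5676.
So the probability of at least one match is 1 − 0.5676 = 0.4324.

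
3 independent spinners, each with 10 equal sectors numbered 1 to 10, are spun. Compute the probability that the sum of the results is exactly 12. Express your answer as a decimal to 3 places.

There are 10^3 = 1000 equally likely outcomes.
The number of ordered 3-tuples from {1,…,10} summing to 12 is 55.
P(sum = 12) = 55/1000 = 11/200 ≈ 0.055.

0.055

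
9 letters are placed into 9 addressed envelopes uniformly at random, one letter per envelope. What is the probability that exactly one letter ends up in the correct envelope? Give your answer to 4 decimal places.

0.3679

Choose which one is fixed: C(9,1) = 9 ways.
The remaining 8 must have no fixed point: D(8) = 14833.
P = 9·14833/362880 = 2119/5760 ≈ 0.3679.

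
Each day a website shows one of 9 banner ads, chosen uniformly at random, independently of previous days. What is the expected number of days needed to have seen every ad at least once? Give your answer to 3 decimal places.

25.461

After i distinct types are collected, each trial gives a new one with probability (9−i)/9, so the expected wait for the next new type is 9/(9−i).
E = 9/9 + 9/8 + 9/7 + 9/6 + 9/5 + 9/4 + 9/3 + 9/2 + 9/1 = 7129/280 ≈ 25.461.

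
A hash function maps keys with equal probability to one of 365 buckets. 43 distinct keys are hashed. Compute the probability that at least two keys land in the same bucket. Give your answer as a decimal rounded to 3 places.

0.924

It's easier to compute the probability that all 43 are distinct.
P(all distinct) = 365/365 · 364/365 · ··· · 323/365 ≈ 0.076.
So the probability of at least one match is 1 − 0.076 = 0.924.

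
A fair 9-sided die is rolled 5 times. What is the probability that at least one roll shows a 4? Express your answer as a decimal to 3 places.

P(no roll shows a 4) = (8/9)^5 ≈ 0.555.
P(at least one) = 1 − 0.555 = 0.445.

0.445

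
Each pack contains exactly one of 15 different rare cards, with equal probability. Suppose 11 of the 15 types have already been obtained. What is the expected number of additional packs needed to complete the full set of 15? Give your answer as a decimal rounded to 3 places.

Starting from 11 distinct types, each trial gives a new one with probability (15−i)/15 when i types are held, so the wait for the next new type is 15/(15−i).
E = 15/4 + 15/3 + 15/2 + 15/1 = 125/4 ≈ 31.250.

31.250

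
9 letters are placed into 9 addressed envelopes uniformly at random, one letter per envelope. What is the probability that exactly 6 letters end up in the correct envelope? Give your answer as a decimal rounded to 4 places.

0.0005

Choose which 6 of the 9 are fixed: C(9,6) = 84 ways.
The remaining 3 must have no fixed point: D(3) = 2.
P = 84·2/362880 = 1/2160 ≈ 0.0005.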